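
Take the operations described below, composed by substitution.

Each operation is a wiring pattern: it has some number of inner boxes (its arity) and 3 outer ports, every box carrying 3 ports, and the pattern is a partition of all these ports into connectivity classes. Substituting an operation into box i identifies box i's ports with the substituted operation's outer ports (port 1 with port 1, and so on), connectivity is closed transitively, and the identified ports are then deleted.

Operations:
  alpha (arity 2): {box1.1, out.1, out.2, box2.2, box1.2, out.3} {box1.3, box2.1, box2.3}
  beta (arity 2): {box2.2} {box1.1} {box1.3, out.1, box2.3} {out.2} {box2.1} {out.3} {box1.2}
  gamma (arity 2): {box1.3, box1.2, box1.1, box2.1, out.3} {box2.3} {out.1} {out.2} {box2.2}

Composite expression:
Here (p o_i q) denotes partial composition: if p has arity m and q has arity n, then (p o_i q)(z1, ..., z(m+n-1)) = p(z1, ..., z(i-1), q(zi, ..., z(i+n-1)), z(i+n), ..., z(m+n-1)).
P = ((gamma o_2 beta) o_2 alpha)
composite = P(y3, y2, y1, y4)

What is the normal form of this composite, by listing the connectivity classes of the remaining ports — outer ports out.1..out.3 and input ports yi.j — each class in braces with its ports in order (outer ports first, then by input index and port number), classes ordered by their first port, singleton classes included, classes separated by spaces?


{out.1} {out.2} {out.3, y1.2, y2.1, y2.2, y3.1, y3.2, y3.3, y4.3} {y1.1, y1.3, y2.3} {y4.1} {y4.2}

Two ports join when wires chain via gamma-identified ports.
alpha over (y2, y1) gives {out.1, out.2, out.3, y1.2, y2.1, y2.2} {y1.1, y1.3, y2.3}, out.j being that stage's outer ports
beta over (y2, y1, y4) gives {out.1, y1.2, y2.1, y2.2, y4.3} {out.2} {out.3} {y1.1, y1.3, y2.3} {y4.1} {y4.2}, out.j being that stage's outer ports
gamma over (y3, y2, y1, y4) gives {out.1} {out.2} {out.3, y1.2, y2.1, y2.2, y3.1, y3.2, y3.3, y4.3} {y1.1, y1.3, y2.3} {y4.1} {y4.2}, out.j being that stage's outer ports


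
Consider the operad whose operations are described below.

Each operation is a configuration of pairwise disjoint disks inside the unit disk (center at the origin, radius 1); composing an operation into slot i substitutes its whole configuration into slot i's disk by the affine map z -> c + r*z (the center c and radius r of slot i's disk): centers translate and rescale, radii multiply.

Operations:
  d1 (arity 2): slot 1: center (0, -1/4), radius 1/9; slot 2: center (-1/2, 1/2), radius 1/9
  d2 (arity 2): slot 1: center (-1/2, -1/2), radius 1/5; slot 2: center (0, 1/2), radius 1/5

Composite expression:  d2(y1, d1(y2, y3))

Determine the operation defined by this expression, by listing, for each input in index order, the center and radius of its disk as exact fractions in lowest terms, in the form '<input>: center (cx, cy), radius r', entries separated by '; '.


y1: center (-1/2, -1/2), radius 1/5; y2: center (0, 9/20), radius 1/45; y3: center (-1/10, 3/5), radius 1/45

Affine substitution under d2: radii multiply and y-centers shift.
y1: after 1 affine step, its disk has center (-1/2, -1/2), radius 1/5
y2: after 2 affine steps, its disk has center (0, 9/20), radius 1/45
y3: after 2 affine steps, its disk has center (-1/10, 3/5), radius 1/45


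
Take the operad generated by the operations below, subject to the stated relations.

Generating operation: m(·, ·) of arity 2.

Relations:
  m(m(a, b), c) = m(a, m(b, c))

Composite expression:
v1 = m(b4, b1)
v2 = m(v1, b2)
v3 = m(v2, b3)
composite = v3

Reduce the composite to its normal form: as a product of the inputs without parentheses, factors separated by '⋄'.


b4 ⋄ b1 ⋄ b2 ⋄ b3


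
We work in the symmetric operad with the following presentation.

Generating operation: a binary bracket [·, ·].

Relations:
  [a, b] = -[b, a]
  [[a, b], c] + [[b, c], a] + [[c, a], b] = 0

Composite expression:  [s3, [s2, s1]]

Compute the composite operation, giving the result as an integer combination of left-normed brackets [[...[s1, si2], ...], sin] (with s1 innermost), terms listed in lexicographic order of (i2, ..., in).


Skip Jacobi rewriting: expand, keep s1-initial words, read off terms.
Composite bracket: [s3, [s2, s1]]
Each bracket splits as ab - ba, giving 4 signed words (2^2 = 4).
Only words starting with s1 matter:
  sign of s1s2s3 is +1, so it contributes +[[s1, s2], s3]

[[s1, s2], s3]


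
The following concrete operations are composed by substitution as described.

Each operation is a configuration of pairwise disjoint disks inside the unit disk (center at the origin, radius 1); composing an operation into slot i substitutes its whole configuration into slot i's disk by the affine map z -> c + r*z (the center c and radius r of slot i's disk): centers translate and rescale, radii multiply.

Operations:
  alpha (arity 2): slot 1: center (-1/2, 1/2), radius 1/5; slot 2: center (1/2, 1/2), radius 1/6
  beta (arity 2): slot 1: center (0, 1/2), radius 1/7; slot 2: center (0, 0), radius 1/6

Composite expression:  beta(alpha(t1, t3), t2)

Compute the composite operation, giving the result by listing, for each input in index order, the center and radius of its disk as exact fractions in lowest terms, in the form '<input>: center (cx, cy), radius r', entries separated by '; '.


Below beta, radii multiply path by path; the t-disk centers shift.
input t1: applying the 2 nested substitutions gives center (-1/14, 4/7), radius 1/35
input t3: applying the 2 nested substitutions gives center (1/14, 4/7), radius 1/42
input t2: applying the 1 nested substitution gives center (0, 0), radius 1/6

t1: center (-1/14, 4/7), radius 1/35; t2: center (0, 0), radius 1/6; t3: center (1/14, 4/7), radius 1/42


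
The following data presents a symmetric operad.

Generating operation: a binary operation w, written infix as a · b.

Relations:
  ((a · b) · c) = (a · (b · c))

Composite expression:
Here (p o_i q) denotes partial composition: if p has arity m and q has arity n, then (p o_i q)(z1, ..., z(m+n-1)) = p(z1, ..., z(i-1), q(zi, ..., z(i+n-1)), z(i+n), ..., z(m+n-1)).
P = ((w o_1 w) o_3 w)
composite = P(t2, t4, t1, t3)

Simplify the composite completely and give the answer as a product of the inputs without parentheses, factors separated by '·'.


t2 · t4 · t1 · t3

Associativity of w dissolves the nesting; only the t-input order survives.
(t2 · t4) flattens to t2 · t4
(t1 · t3) flattens to t1 · t3
((t2 · t4) · (t1 · t3)) flattens to t2 · t4 · t1 · t3


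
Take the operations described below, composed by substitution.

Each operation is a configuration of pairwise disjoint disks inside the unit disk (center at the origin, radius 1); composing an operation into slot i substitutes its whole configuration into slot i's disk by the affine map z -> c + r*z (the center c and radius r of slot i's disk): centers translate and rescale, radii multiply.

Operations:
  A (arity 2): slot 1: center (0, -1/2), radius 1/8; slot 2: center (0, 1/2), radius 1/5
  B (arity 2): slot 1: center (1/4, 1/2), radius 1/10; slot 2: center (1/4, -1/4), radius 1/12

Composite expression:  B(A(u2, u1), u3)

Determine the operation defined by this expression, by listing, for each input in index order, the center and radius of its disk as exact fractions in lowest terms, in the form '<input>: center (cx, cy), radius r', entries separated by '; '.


Affine substitution under B: radii multiply and u-centers shift.
input u2: composing its 2 substitution steps yields center (1/4, 9/20), radius 1/80
input u1: composing its 2 substitution steps yields center (1/4, 11/20), radius 1/50
input u3: composing its 1 substitution step yields center (1/4, -1/4), radius 1/12

u1: center (1/4, 11/20), radius 1/50; u2: center (1/4, 9/20), radius 1/80; u3: center (1/4, -1/4), radius 1/12


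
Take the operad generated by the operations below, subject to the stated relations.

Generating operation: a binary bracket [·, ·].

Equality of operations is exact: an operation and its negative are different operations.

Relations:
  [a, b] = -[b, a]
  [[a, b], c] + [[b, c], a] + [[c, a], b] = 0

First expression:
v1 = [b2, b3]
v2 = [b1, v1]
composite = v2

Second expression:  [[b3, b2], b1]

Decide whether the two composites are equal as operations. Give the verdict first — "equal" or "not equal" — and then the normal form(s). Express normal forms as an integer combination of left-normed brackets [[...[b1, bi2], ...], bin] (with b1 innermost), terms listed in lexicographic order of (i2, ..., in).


The first expression, normalized: [[b1, b2], b3] - [[b1, b3], b2]
The second expression, normalized: [[b1, b2], b3] - [[b1, b3], b2]
Both agree, so they are equal.

equal: each reduces to [[b1, b2], b3] - [[b1, b3], b2]


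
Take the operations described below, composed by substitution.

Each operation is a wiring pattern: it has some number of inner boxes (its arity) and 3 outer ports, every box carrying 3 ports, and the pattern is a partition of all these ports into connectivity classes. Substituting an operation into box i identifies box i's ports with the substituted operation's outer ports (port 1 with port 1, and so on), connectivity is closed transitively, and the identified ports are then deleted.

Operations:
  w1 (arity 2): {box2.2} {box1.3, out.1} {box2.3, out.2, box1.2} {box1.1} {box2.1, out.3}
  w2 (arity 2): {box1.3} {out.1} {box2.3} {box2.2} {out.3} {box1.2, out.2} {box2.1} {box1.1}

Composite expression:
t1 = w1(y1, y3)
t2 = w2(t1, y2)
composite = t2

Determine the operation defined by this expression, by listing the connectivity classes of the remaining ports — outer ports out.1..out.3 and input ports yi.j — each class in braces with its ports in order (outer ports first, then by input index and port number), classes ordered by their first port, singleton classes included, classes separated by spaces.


{out.1} {out.2, y1.2, y3.3} {out.3} {y1.1} {y1.3} {y2.1} {y2.2} {y2.3} {y3.1} {y3.2}


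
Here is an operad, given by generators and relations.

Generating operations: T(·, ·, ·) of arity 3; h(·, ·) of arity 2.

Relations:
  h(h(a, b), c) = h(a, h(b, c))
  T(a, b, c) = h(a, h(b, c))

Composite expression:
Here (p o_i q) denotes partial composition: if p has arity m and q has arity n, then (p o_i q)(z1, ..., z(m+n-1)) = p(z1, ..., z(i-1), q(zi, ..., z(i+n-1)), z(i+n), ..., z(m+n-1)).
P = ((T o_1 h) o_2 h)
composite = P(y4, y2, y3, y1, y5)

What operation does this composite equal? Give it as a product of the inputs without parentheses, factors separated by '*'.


y4 * y2 * y3 * y1 * y5


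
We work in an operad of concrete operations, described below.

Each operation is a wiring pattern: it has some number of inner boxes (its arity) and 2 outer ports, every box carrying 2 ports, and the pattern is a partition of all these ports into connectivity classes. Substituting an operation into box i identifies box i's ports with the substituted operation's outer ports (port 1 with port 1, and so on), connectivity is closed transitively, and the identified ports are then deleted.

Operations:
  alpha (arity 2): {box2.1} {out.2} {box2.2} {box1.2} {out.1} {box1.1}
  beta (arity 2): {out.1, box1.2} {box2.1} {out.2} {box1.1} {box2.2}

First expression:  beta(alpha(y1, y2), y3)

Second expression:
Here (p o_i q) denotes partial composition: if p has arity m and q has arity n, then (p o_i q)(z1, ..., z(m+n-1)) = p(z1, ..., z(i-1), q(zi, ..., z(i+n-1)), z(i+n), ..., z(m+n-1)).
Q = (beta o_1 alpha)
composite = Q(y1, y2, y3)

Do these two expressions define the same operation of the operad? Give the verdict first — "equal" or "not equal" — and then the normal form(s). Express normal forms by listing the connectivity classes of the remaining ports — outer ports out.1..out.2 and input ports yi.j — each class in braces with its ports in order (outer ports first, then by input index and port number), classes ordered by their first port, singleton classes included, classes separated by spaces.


The first expression, normalized: {out.1} {out.2} {y1.1} {y1.2} {y2.1} {y2.2} {y3.1} {y3.2}
The second expression, normalized: {out.1} {out.2} {y1.1} {y1.2} {y2.1} {y2.2} {y3.1} {y3.2}
Identical normal forms: equal.

equal; both compose to {out.1} {out.2} {y1.1} {y1.2} {y2.1} {y2.2} {y3.1} {y3.2}


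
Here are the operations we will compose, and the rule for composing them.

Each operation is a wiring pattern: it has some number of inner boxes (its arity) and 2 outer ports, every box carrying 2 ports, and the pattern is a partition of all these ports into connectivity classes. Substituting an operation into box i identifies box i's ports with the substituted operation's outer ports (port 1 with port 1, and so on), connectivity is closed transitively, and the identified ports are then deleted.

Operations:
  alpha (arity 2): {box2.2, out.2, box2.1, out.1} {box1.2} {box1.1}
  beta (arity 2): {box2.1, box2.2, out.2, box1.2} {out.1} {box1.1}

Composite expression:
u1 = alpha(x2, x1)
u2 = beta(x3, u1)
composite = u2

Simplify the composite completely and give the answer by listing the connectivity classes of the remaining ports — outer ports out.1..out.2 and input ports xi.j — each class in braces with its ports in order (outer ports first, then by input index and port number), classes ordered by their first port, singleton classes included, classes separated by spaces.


{out.1} {out.2, x1.1, x1.2, x3.2} {x2.1} {x2.2} {x3.1}

Connectivity passes through glued beta-boundaries; trace each wire chain.
the subtree at alpha composes to {out.1, out.2, x1.1, x1.2} {x2.1} {x2.2} on (x2, x1); out.j = own outer ports
the subtree at beta composes to {out.1} {out.2, x1.1, x1.2, x3.2} {x2.1} {x2.2} {x3.1} on (x3, x2, x1); out.j = own outer ports


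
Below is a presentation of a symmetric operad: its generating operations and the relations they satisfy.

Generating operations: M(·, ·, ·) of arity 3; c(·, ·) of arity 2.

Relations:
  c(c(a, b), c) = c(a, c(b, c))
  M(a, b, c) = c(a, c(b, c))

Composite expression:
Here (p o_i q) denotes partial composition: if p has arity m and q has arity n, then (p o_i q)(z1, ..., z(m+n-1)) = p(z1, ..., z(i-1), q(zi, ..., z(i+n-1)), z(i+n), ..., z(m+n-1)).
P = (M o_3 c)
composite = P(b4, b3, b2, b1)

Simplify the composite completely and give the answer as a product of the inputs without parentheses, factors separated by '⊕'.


b4 ⊕ b3 ⊕ b2 ⊕ b1

Under associativity of M, the answer is the b's in reading order.
c(b2, b1) unparenthesizes to b2 ⊕ b1
M(b4, b3, c(b2, b1)) unparenthesizes to b4 ⊕ b3 ⊕ b2 ⊕ b1


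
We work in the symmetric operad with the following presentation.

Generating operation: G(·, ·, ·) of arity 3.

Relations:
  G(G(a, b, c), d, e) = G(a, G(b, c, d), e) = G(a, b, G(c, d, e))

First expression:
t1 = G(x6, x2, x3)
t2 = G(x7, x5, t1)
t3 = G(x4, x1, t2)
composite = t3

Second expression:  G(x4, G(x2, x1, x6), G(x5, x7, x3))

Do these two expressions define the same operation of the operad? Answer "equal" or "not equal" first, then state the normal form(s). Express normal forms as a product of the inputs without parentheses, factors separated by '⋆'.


not equal; the first gives x4 ⋆ x1 ⋆ x7 ⋆ x5 ⋆ x6 ⋆ x2 ⋆ x3 and the second x4 ⋆ x2 ⋆ x1 ⋆ x6 ⋆ x5 ⋆ x7 ⋆ x3

In normal form, the first expression is x4 ⋆ x1 ⋆ x7 ⋆ x5 ⋆ x6 ⋆ x2 ⋆ x3
In normal form, the second expression is x4 ⋆ x2 ⋆ x1 ⋆ x6 ⋆ x5 ⋆ x7 ⋆ x3
They disagree, so not equal.


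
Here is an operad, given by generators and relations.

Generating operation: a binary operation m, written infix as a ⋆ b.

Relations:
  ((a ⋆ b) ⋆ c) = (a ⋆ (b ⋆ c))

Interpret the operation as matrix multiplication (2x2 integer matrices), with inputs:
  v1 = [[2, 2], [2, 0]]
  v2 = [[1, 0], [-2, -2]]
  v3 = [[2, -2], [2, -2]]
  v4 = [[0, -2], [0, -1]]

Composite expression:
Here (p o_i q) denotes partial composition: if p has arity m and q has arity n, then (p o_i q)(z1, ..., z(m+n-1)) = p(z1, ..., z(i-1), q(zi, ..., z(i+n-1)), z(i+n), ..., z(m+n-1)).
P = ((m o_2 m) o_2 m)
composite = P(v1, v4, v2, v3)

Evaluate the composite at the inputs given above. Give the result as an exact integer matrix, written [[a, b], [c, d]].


(v4 ⋆ v2) = [[4, 4], [2, 2]]
((v4 ⋆ v2) ⋆ v3) = [[16, -16], [8, -8]]
(v1 ⋆ ((v4 ⋆ v2) ⋆ v3)) = [[48, -48], [32, -32]]

[[48, -48], [32, -32]]


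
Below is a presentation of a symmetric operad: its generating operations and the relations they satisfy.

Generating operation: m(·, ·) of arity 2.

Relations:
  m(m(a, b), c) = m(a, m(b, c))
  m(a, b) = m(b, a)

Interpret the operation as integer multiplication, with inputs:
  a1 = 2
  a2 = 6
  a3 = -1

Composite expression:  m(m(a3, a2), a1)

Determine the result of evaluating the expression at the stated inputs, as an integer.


m(a3, a2) = -6
m(m(a3, a2), a1) = -12

-12


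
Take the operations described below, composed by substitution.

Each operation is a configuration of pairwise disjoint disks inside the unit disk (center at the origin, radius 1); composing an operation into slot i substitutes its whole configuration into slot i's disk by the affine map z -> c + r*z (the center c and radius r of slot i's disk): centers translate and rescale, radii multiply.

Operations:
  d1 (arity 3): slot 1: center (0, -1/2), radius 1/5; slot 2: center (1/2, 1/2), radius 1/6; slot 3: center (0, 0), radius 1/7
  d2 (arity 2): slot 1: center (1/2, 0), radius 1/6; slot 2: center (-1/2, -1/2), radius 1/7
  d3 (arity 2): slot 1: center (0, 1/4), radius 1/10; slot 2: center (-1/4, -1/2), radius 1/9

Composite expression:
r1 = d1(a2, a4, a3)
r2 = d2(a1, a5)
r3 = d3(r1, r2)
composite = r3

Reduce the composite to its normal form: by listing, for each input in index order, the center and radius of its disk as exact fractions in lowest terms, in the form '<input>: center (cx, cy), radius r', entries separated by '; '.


a1: center (-7/36, -1/2), radius 1/54; a2: center (0, 1/5), radius 1/50; a3: center (0, 1/4), radius 1/70; a4: center (1/20, 3/10), radius 1/60; a5: center (-11/36, -5/9), radius 1/63

Each a-disk chains the slot maps above it in d3; radii multiply.
tracing a2 down its 2-map path: center (0, 1/5), radius 1/50
tracing a4 down its 2-map path: center (1/20, 3/10), radius 1/60
tracing a3 down its 2-map path: center (0, 1/4), radius 1/70
tracing a1 down its 2-map path: center (-7/36, -1/2), radius 1/54
tracing a5 down its 2-map path: center (-11/36, -5/9), radius 1/63


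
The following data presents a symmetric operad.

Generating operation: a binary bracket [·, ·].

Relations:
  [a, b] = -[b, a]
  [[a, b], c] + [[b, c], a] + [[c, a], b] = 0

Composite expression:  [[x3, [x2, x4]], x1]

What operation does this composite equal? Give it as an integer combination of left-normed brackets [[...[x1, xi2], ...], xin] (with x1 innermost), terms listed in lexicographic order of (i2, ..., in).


[[[x1, x2], x4], x3] - [[[x1, x3], x2], x4] + [[[x1, x3], x4], x2] - [[[x1, x4], x2], x3]

Skip Jacobi rewriting: expand, keep x1-initial words, read off terms.
Composite bracket: [[x3, [x2, x4]], x1]
Each bracket splits as ab - ba, giving 8 signed words (2^3 = 8).
Keep just the words that open with x1:
  sign of x1x2x4x3 is +1, so it contributes +[[[x1, x2], x4], x3]
  sign of x1x3x2x4 is -1, so it contributes -[[[x1, x3], x2], x4]
  sign of x1x3x4x2 is +1, so it contributes +[[[x1, x3], x4], x2]
  sign of x1x4x2x3 is -1, so it contributes -[[[x1, x4], x2], x3]


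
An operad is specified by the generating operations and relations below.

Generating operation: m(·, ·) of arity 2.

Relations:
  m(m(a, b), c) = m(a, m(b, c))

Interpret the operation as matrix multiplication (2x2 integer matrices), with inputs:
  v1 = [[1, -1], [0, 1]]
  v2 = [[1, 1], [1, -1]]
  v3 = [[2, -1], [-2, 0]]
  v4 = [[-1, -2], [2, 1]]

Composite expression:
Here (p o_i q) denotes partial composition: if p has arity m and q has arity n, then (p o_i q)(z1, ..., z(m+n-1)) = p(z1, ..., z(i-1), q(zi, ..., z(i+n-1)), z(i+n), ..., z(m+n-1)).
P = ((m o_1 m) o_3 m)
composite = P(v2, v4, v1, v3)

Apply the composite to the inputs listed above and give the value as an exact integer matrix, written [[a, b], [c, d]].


m(v2, v4) = [[1, -1], [-3, -3]]
m(v1, v3) = [[4, -1], [-2, 0]]
m(m(v2, v4), m(v1, v3)) = [[6, -1], [-6, 3]]

[[6, -1], [-6, 3]]


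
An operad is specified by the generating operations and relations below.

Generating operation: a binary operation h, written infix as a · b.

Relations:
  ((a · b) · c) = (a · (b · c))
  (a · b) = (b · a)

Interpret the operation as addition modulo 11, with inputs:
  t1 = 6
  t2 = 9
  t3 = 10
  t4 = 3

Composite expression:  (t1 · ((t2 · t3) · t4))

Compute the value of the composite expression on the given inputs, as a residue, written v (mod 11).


6 (mod 11)

(t2 · t3) = 8
((t2 · t3) · t4) = 0
(t1 · ((t2 · t3) · t4)) = 6


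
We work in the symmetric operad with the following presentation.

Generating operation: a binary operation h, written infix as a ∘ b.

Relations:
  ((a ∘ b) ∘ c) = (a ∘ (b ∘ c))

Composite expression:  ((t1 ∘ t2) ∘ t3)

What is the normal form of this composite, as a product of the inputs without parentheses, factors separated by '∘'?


Key point: h is associative — brackets drop, the t-order remains.
(t1 ∘ t2) flattens to t1 ∘ t2
((t1 ∘ t2) ∘ t3) flattens to t1 ∘ t2 ∘ t3

t1 ∘ t2 ∘ t3


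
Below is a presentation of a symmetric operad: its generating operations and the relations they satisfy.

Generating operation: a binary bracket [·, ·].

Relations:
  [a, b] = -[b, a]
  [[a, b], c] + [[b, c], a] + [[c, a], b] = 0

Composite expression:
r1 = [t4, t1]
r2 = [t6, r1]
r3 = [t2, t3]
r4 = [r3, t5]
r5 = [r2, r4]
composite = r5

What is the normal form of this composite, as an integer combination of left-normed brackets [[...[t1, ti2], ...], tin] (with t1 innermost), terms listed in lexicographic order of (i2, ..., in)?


[[[[[t1, t4], t6], t2], t3], t5] - [[[[[t1, t4], t6], t3], t2], t5] - [[[[[t1, t4], t6], t5], t2], t3] + [[[[[t1, t4], t6], t5], t3], t2]

In the tensor algebra, words opening t1 carry the t1-anchored form.
Composite bracket: [[t6, [t4, t1]], [[t2, t3], t5]]
Under [a, b] = ab - ba we get 32 signed associative words (2^5 = 32).
The t1-initial words carry the normal form:
  sign of t1t4t6t2t3t5 is +1, so it contributes +[[[[[t1, t4], t6], t2], t3], t5]
  sign of t1t4t6t3t2t5 is -1, so it contributes -[[[[[t1, t4], t6], t3], t2], t5]
  sign of t1t4t6t5t2t3 is -1, so it contributes -[[[[[t1, t4], t6], t5], t2], t3]
  sign of t1t4t6t5t3t2 is +1, so it contributes +[[[[[t1, t4], t6], t5], t3], t2]


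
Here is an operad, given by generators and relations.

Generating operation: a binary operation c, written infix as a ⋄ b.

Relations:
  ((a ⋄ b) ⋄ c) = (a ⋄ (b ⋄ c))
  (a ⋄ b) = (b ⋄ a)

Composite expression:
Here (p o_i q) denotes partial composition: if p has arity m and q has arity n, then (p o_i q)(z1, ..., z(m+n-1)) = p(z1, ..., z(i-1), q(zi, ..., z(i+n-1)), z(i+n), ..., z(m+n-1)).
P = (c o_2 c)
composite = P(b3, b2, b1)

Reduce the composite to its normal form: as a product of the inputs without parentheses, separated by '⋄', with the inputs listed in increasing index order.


b1 ⋄ b2 ⋄ b3


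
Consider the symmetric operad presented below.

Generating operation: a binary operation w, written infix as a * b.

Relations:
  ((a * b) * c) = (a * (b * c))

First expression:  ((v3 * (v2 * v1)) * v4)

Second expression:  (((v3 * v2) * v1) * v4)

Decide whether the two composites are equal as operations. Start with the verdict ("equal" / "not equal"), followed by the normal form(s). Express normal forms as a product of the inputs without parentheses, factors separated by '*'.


equal — both sides give v3 * v2 * v1 * v4

The first composite normalizes to v3 * v2 * v1 * v4
The second composite normalizes to v3 * v2 * v1 * v4
The forms coincide; equal.


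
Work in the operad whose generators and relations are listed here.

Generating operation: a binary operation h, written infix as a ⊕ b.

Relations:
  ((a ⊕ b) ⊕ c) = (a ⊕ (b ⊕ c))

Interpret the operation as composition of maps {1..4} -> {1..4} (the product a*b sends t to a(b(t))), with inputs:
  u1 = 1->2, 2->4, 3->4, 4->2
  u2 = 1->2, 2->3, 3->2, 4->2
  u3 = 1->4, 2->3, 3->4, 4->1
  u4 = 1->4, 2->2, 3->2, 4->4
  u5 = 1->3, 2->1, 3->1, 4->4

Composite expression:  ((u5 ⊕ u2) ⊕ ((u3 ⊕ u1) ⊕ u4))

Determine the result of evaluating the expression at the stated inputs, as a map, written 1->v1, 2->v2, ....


(u5 ⊕ u2) = 1->1, 2->1, 3->1, 4->1
(u3 ⊕ u1) = 1->3, 2->1, 3->1, 4->3
((u3 ⊕ u1) ⊕ u4) = 1->3, 2->1, 3->1, 4->3
((u5 ⊕ u2) ⊕ ((u3 ⊕ u1) ⊕ u4)) = 1->1, 2->1, 3->1, 4->1

1->1, 2->1, 3->1, 4->1


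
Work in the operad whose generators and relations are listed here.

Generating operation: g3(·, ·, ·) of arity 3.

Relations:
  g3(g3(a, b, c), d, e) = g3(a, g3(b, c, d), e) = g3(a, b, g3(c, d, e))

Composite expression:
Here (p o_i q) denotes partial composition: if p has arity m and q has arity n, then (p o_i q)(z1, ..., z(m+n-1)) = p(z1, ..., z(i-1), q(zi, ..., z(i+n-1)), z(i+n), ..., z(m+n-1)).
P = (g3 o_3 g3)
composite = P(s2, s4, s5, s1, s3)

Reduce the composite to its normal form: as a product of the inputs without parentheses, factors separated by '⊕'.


s2 ⊕ s4 ⊕ s5 ⊕ s1 ⊕ s3

Associativity of g3 dissolves the nesting; only the s-input order survives.
g3(s5, s1, s3) spells out as s5 ⊕ s1 ⊕ s3
g3(s2, s4, g3(s5, s1, s3)) spells out as s2 ⊕ s4 ⊕ s5 ⊕ s1 ⊕ s3


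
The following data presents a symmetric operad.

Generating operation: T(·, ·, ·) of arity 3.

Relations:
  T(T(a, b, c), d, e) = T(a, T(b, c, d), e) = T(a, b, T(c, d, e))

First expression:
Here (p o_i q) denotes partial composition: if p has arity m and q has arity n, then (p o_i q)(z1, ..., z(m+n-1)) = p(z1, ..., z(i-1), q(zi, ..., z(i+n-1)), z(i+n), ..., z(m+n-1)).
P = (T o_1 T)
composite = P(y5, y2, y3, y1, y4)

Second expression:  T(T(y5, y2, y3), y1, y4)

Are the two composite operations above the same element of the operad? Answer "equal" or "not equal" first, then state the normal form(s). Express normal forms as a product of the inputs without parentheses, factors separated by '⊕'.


equal; both compose to y5 ⊕ y2 ⊕ y3 ⊕ y1 ⊕ y4

The first composite normalizes to y5 ⊕ y2 ⊕ y3 ⊕ y1 ⊕ y4
The second composite normalizes to y5 ⊕ y2 ⊕ y3 ⊕ y1 ⊕ y4
Same normal form: equal.


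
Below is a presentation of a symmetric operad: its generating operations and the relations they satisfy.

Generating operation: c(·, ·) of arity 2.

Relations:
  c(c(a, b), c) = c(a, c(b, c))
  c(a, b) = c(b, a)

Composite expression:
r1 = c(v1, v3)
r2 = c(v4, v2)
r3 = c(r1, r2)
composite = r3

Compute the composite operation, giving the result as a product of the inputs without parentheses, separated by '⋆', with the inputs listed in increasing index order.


Reordering under c is free, so list the v-inputs canonically.
c(v1, v3) linearizes to v1 ⋆ v3
c(v4, v2) linearizes to v4 ⋆ v2
c(c(v1, v3), c(v4, v2)) linearizes to v1 ⋆ v3 ⋆ v4 ⋆ v2
reordering the factors by index: v1 ⋆ v2 ⋆ v3 ⋆ v4

v1 ⋆ v2 ⋆ v3 ⋆ v4


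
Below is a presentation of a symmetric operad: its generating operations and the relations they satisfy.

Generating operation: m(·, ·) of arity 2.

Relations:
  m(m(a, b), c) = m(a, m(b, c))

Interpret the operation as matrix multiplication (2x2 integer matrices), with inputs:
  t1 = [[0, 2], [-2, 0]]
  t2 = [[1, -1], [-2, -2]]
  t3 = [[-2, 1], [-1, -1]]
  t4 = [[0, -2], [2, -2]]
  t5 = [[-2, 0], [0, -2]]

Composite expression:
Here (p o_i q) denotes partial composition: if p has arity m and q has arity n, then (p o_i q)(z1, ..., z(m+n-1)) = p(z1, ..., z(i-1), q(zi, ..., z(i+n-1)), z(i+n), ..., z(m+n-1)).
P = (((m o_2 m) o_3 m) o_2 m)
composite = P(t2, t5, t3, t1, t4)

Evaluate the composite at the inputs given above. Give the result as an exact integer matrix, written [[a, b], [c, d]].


[[8, -24], [-48, 48]]

m(t5, t3) = [[4, -2], [2, 2]]
m(t1, t4) = [[4, -4], [0, 4]]
m(m(t5, t3), m(t1, t4)) = [[16, -24], [8, 0]]
m(t2, m(m(t5, t3), m(t1, t4))) = [[8, -24], [-48, 48]]


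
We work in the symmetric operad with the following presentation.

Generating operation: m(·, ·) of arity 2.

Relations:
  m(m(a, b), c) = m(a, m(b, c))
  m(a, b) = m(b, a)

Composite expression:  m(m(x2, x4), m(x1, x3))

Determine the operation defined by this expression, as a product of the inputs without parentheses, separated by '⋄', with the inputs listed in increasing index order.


x1 ⋄ x2 ⋄ x3 ⋄ x4

Reordering under m is free, so list the x-inputs canonically.
m(x2, x4) unparenthesizes to x2 ⋄ x4
m(x1, x3) unparenthesizes to x1 ⋄ x3
m(m(x2, x4), m(x1, x3)) unparenthesizes to x2 ⋄ x4 ⋄ x1 ⋄ x3
putting the inputs in ascending order: x1 ⋄ x2 ⋄ x3 ⋄ x4


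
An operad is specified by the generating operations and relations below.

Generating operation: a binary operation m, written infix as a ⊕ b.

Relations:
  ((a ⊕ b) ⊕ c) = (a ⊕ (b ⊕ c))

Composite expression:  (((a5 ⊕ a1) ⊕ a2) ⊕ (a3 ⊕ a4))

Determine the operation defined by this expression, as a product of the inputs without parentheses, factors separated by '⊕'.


a5 ⊕ a1 ⊕ a2 ⊕ a3 ⊕ a4

Every regrouping of m is equal, so read the a-inputs in written order.
(a5 ⊕ a1) linearizes to a5 ⊕ a1
((a5 ⊕ a1) ⊕ a2) linearizes to a5 ⊕ a1 ⊕ a2
(a3 ⊕ a4) linearizes to a3 ⊕ a4
(((a5 ⊕ a1) ⊕ a2) ⊕ (a3 ⊕ a4)) linearizes to a5 ⊕ a1 ⊕ a2 ⊕ a3 ⊕ a4


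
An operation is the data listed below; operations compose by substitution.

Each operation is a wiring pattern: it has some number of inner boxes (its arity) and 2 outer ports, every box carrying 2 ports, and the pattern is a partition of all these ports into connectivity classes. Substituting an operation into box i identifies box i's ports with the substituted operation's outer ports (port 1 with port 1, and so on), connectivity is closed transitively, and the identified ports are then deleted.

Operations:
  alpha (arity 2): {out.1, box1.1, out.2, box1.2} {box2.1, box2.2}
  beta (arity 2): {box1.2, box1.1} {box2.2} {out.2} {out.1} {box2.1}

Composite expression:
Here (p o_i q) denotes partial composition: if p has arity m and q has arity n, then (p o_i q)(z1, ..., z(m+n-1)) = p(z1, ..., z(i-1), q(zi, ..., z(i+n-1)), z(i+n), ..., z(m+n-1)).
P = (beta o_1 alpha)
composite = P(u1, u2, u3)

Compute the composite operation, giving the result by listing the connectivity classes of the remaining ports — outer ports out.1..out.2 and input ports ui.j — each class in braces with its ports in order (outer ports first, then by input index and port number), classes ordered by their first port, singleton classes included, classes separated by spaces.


{out.1} {out.2} {u1.1, u1.2} {u2.1, u2.2} {u3.1} {u3.2}

After gluing at beta, chains via deleted ports link the u-ports.
after alpha, the pattern on (u1, u2) reads {out.1, out.2, u1.1, u1.2} {u2.1, u2.2} (out.j = its outer ports)
after beta, the pattern on (u1, u2, u3) reads {out.1} {out.2} {u1.1, u1.2} {u2.1, u2.2} {u3.1} {u3.2} (out.j = its outer ports)


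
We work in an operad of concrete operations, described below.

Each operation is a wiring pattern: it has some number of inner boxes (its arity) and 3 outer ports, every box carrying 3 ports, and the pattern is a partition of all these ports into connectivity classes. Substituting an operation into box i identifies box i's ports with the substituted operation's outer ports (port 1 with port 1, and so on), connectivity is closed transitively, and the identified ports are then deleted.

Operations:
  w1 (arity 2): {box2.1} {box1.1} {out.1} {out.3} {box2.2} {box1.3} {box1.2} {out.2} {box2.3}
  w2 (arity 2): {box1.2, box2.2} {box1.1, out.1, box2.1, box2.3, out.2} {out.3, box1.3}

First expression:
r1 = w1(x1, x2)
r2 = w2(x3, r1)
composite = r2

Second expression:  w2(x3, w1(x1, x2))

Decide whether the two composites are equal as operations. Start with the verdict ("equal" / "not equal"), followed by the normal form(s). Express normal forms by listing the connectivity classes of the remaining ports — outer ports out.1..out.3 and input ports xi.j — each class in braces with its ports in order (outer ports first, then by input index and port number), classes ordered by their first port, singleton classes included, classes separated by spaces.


The first composite normalizes to {out.1, out.2, x3.1} {out.3, x3.3} {x1.1} {x1.2} {x1.3} {x2.1} {x2.2} {x2.3} {x3.2}
The second composite normalizes to {out.1, out.2, x3.1} {out.3, x3.3} {x1.1} {x1.2} {x1.3} {x2.1} {x2.2} {x2.3} {x3.2}
The forms coincide; equal.

equal; both compose to {out.1, out.2, x3.1} {out.3, x3.3} {x1.1} {x1.2} {x1.3} {x2.1} {x2.2} {x2.3} {x3.2}


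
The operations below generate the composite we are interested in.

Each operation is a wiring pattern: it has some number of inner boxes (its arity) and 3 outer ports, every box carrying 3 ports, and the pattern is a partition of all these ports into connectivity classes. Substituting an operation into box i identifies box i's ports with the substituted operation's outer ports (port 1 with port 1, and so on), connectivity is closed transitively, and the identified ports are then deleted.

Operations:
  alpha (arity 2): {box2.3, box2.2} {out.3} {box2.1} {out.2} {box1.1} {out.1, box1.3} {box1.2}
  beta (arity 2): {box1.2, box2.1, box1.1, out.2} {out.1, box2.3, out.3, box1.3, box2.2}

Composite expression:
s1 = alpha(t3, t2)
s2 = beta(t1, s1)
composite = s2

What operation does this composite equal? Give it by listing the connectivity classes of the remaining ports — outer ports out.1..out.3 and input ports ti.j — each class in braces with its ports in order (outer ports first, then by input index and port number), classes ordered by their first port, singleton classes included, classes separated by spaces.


{out.1, out.3, t1.3} {out.2, t1.1, t1.2, t3.3} {t2.1} {t2.2, t2.3} {t3.1} {t3.2}

Treat the ports identified at beta as solder joints: merge, then drop.
the subtree at alpha composes to {out.1, t3.3} {out.2} {out.3} {t2.1} {t2.2, t2.3} {t3.1} {t3.2} on (t3, t2); out.j = own outer ports
the subtree at beta composes to {out.1, out.3, t1.3} {out.2, t1.1, t1.2, t3.3} {t2.1} {t2.2, t2.3} {t3.1} {t3.2} on (t1, t3, t2); out.j = own outer ports


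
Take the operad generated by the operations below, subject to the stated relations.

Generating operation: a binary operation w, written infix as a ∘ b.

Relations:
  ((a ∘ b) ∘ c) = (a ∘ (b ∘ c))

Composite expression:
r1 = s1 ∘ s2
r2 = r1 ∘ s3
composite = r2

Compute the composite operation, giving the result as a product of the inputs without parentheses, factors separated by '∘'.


The w-tree's shape is irrelevant; the s-reading-order decides.
(s1 ∘ s2) unparenthesizes to s1 ∘ s2
((s1 ∘ s2) ∘ s3) unparenthesizes to s1 ∘ s2 ∘ s3

s1 ∘ s2 ∘ s3


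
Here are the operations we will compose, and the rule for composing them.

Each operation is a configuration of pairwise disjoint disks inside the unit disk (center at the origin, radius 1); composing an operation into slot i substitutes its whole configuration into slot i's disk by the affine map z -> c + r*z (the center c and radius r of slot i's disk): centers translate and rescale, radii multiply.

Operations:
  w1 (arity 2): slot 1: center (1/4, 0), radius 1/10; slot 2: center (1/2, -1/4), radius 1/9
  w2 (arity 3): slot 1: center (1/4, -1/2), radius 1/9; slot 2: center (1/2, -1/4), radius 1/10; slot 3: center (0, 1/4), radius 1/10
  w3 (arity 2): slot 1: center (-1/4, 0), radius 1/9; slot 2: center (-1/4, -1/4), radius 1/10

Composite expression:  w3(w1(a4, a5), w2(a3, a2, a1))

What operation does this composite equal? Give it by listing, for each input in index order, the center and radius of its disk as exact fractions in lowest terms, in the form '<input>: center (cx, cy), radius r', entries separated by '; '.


a1: center (-1/4, -9/40), radius 1/100; a2: center (-1/5, -11/40), radius 1/100; a3: center (-9/40, -3/10), radius 1/90; a4: center (-2/9, 0), radius 1/90; a5: center (-7/36, -1/36), radius 1/81

Below w3, radii multiply path by path; the a-disk centers shift.
input a4: composing its 2 substitution steps yields center (-2/9, 0), radius 1/90
input a5: composing its 2 substitution steps yields center (-7/36, -1/36), radius 1/81
input a3: composing its 2 substitution steps yields center (-9/40, -3/10), radius 1/90
input a2: composing its 2 substitution steps yields center (-1/5, -11/40), radius 1/100
input a1: composing its 2 substitution steps yields center (-1/4, -9/40), radius 1/100


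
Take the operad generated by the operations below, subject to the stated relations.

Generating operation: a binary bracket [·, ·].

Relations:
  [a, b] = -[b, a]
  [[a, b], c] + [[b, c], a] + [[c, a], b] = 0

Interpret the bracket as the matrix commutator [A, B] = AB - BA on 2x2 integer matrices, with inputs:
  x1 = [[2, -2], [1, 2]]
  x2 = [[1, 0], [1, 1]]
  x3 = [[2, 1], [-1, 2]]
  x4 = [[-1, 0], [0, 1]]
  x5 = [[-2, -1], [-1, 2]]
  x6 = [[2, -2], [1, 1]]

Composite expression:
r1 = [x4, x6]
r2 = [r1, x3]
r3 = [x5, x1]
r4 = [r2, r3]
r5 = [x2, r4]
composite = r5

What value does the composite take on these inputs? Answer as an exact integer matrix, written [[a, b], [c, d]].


[[96, 0], [0, -96]]

[x4, x6] = [[0, 4], [2, 0]]
[[x4, x6], x3] = [[-6, 0], [0, 6]]
[x5, x1] = [[-3, 8], [4, 3]]
[[[x4, x6], x3], [x5, x1]] = [[0, -96], [48, 0]]
[x2, [[[x4, x6], x3], [x5, x1]]] = [[96, 0], [0, -96]]


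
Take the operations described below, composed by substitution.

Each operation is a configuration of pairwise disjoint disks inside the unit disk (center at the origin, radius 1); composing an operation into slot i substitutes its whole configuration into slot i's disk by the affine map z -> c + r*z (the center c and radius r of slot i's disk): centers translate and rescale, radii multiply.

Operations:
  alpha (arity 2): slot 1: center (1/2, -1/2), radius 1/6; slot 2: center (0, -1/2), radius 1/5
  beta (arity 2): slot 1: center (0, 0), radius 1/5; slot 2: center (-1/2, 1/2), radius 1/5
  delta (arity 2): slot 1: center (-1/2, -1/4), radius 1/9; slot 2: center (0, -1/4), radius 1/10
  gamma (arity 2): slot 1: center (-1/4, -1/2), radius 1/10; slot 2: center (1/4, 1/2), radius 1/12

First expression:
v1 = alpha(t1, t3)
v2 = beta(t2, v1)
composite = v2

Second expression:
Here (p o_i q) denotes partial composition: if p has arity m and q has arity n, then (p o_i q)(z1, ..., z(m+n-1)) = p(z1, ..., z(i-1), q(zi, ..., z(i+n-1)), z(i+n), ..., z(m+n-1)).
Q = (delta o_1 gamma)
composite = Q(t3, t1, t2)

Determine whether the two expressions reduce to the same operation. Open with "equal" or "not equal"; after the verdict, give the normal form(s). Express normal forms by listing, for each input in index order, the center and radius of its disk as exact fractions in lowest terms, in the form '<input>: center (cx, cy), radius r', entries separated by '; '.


The first composite normalizes to t1: center (-2/5, 2/5), radius 1/30; t2: center (0, 0), radius 1/5; t3: center (-1/2, 2/5), radius 1/25
The second composite normalizes to t1: center (-17/36, -7/36), radius 1/108; t2: center (0, -1/4), radius 1/10; t3: center (-19/36, -11/36), radius 1/90
The forms do not match — not equal.

not equal; first: t1: center (-2/5, 2/5), radius 1/30; t2: center (0, 0), radius 1/5; t3: center (-1/2, 2/5), radius 1/25; second: t1: center (-17/36, -7/36), radius 1/108; t2: center (0, -1/4), radius 1/10; t3: center (-19/36, -11/36), radius 1/90


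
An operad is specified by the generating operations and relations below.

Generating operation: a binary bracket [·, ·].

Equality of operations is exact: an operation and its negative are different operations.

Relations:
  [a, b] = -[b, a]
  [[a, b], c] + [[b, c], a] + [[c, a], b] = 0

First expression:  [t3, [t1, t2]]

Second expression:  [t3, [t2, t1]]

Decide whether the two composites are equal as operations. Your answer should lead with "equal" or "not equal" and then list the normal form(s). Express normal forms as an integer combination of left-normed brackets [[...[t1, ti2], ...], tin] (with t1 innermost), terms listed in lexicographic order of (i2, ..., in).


not equal; first: -[[t1, t2], t3]; second: [[t1, t2], t3]

The first expression, normalized: -[[t1, t2], t3]
The second expression, normalized: [[t1, t2], t3]
The normal forms differ: not equal.
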